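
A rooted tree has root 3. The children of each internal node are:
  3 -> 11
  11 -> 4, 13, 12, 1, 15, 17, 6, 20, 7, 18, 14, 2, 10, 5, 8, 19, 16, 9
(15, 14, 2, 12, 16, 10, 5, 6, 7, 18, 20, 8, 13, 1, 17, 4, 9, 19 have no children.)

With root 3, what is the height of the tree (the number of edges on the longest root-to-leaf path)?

2

A deepest node is 12, reached by 3 – 11 – 12.
That path has 2 edges, so the height is 2.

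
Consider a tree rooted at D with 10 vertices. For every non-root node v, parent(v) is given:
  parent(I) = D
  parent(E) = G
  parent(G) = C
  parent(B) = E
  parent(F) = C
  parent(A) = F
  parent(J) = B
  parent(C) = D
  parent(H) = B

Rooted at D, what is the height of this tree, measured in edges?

5

The longest root-to-leaf path is D–C–G–E–B–J (5 edges).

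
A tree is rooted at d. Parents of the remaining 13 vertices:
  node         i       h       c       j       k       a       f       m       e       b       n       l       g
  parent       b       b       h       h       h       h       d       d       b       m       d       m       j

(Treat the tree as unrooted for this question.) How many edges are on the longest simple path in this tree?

Starting from g, a farthest node is n at distance 6.
One longest path: g – j – h – b – m – d – n.
So the diameter is 6.

6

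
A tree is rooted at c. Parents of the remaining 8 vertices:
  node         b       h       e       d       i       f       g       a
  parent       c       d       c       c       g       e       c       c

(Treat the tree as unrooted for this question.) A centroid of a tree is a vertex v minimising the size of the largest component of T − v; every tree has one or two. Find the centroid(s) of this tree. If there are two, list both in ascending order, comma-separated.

c

Removing c splits the tree into components of sizes 2, 2, 2, 1, 1; the largest is 2 ≤ ⌊9/2⌋ = 4.
No neighbour of c does as well, so c is the unique centroid.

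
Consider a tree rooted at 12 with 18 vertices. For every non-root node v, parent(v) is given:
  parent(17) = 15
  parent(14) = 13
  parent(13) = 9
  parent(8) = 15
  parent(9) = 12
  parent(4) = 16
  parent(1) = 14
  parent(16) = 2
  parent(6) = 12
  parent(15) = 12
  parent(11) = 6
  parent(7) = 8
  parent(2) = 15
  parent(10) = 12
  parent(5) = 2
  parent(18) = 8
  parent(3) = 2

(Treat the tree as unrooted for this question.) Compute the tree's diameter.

Starting from 4, a farthest node is 1 at distance 8.
One longest path: 4 - 16 - 2 - 15 - 12 - 9 - 13 - 14 - 1.
So the diameter is 8.

8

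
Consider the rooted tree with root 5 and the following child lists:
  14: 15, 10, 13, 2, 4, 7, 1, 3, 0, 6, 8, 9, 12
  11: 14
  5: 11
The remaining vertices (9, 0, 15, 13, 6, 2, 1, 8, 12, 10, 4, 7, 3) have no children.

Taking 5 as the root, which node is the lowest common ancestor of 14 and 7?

14

14's ancestor chain is 14, 11, 5 and 7's is 7, 14, 11, 5; they first meet at 14.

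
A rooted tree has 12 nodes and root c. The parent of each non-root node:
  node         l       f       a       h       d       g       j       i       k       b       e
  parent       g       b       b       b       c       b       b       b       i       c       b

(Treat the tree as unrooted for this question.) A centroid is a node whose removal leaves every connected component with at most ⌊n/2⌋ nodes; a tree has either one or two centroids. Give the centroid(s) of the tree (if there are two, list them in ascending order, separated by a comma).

b

Removing b splits the tree into components of sizes 2, 2, 2, 1, 1, 1, 1, 1; the largest is 2 ≤ ⌊12/2⌋ = 6.
Every other node leaves some component of size > 6, so the centroid is unique.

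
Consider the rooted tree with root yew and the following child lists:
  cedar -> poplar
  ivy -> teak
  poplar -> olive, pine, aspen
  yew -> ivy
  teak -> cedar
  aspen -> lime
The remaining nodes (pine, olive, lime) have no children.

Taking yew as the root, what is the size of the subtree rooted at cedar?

The subtree rooted at cedar contains: cedar, poplar, pine, olive, aspen, lime — 6 nodes.

6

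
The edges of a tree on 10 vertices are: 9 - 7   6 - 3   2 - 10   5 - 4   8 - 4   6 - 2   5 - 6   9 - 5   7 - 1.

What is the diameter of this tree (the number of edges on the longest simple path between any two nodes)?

6

Starting from 10, a farthest node is 1 at distance 6.
One longest path: 10-2-6-5-9-7-1.
So the diameter is 6.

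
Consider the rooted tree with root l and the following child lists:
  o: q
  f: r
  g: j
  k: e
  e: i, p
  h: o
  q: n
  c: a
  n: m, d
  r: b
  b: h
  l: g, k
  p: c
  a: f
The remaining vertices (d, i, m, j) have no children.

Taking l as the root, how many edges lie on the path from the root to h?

Path from l to h: l → k → e → p → c → a → f → r → b → h, which has 9 edges.

9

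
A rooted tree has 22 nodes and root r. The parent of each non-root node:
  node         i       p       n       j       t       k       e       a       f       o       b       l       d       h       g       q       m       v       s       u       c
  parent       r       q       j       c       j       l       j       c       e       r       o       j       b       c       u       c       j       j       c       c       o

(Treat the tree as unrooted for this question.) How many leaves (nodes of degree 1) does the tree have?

13

Exactly 13 nodes have a single neighbour: a, d, f, g, h, i, k, m, n, p, s, t, v.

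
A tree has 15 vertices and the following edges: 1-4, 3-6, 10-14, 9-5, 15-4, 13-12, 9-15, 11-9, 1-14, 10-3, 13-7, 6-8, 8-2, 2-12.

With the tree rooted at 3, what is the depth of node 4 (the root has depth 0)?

4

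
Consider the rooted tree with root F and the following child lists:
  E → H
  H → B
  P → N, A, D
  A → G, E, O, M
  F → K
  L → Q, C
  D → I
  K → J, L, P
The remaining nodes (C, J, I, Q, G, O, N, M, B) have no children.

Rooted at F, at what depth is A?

3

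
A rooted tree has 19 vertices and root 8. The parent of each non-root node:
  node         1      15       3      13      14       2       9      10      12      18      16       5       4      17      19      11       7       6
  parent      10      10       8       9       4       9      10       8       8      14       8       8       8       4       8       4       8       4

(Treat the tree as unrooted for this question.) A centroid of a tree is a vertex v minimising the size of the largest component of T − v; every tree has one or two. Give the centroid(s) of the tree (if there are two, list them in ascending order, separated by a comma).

Removing 8 splits the tree into components of sizes 6, 6, 1, 1, 1, 1, 1, 1; the largest is 6 ≤ ⌊19/2⌋ = 9.
Every other node leaves some component of size > 9, so the centroid is unique.

8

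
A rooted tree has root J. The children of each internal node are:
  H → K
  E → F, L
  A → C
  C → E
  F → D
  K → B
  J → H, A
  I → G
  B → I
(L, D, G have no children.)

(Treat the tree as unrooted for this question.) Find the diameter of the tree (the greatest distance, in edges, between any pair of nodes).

10

A longest path is D - F - E - C - A - J - H - K - B - I - G, with 10 edges.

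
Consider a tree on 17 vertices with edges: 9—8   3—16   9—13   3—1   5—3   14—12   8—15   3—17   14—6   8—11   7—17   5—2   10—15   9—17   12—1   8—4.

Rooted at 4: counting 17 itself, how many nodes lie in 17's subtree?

The subtree rooted at 17 contains: 17, 3, 7, 16, 5, 1, 2, 12, 14, 6 — 10 nodes.

10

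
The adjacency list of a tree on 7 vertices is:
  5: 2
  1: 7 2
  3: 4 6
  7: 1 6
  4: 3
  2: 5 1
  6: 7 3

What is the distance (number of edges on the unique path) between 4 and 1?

The path is 4–3–6–7–1, which has 4 edges.

4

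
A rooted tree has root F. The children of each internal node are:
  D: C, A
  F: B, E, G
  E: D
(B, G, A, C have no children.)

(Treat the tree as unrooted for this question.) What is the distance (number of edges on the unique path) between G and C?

4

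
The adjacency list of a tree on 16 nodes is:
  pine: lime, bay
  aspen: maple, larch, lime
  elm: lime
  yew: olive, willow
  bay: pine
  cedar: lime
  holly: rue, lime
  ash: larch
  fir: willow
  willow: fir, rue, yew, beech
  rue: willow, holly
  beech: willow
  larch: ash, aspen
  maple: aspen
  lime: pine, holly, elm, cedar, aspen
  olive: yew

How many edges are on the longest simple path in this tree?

A longest path is ash-larch-aspen-lime-holly-rue-willow-yew-olive, with 8 edges.

8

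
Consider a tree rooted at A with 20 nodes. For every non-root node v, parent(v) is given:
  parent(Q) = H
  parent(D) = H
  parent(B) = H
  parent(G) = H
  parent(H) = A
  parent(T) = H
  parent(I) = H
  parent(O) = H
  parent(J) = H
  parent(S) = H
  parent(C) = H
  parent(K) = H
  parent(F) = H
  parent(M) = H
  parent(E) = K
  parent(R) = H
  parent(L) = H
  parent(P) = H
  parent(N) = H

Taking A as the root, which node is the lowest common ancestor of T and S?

H

T's ancestor chain is T, H, A and S's is S, H, A; they first meet at H.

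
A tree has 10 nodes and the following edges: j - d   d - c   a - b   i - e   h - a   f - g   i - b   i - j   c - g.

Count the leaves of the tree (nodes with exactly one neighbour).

3

Exactly 3 nodes have a single neighbour: e, f, h.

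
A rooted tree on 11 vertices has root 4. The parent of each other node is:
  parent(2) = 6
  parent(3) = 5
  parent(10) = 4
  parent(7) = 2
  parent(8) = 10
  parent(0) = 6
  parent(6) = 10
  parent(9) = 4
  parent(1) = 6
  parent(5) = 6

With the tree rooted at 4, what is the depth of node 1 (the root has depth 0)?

3

Path from 4 to 1: 4 → 10 → 6 → 1, which has 3 edges.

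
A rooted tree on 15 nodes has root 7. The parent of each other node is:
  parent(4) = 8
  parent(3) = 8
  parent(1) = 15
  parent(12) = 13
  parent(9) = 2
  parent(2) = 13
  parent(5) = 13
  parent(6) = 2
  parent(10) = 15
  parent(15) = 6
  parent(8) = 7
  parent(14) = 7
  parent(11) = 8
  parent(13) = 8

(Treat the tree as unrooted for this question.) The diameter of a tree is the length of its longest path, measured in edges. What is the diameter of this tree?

7

Starting from 14, a farthest node is 1 at distance 7.
One longest path: 14-7-8-13-2-6-15-1.
So the diameter is 7.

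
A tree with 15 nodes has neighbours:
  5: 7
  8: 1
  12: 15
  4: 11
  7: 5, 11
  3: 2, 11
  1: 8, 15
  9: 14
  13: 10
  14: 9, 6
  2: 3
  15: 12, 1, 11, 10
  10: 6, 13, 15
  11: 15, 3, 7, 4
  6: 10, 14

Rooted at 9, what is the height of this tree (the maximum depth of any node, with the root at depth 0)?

7

A deepest node is 2, reached by 9–14–6–10–15–11–3–2.
That path has 7 edges, so the height is 7.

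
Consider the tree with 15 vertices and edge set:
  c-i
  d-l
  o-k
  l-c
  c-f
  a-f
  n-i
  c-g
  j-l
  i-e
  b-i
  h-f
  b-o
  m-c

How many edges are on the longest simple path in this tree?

6

A longest path is k - o - b - i - c - l - j, with 6 edges.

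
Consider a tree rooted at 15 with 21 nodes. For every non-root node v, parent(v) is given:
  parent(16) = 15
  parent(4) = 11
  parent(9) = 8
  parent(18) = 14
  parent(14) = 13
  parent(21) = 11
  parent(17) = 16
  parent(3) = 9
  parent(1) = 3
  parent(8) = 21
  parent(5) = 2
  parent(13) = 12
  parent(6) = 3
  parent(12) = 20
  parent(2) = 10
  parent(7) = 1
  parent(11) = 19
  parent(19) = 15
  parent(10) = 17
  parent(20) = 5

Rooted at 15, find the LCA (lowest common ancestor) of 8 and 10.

Ancestors of 8 (toward the root): 8, 21, 11, 19, 15.
Ancestors of 10: 10, 17, 16, 15.
The deepest node appearing in both lists is 15.

15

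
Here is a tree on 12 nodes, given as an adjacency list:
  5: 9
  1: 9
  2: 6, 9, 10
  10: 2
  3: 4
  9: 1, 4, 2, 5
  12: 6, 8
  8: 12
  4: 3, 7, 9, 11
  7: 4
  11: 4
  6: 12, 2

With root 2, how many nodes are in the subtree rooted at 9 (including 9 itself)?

Descendants of 9 (including itself): 9, 5, 4, 1, 3, 7, 11. That's 7.

7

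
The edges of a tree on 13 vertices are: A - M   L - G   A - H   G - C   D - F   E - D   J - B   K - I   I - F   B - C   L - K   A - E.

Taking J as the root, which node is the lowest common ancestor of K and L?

L

K's ancestor chain is K, L, G, C, B, J and L's is L, G, C, B, J; they first meet at L.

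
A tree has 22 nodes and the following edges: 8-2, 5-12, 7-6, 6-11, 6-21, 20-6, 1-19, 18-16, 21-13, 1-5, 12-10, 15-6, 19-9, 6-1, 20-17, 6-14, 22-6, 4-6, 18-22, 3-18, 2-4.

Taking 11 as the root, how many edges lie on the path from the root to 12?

4

Path from 11 to 12: 11 → 6 → 1 → 5 → 12, which has 4 edges.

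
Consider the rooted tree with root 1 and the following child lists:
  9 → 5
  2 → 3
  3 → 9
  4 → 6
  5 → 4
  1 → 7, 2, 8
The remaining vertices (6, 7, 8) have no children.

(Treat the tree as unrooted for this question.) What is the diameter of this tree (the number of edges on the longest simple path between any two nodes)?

BFS from 6 reaches 7 last, at distance 7; BFS from 7 confirms no node is farther.
Path: 6 – 4 – 5 – 9 – 3 – 2 – 1 – 7.

7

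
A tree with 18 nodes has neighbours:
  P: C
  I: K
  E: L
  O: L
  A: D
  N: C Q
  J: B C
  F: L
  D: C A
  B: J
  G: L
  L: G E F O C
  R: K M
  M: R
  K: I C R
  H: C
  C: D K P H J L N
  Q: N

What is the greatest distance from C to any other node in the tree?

3

Distances from C peak at 3, attained at M.
C-K-R-M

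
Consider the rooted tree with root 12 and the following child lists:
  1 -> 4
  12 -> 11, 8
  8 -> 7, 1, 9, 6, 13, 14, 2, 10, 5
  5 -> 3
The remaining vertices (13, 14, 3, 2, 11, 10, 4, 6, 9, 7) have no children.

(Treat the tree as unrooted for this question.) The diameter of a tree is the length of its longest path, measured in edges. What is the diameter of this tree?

A longest path is 11–12–8–1–4, with 4 edges.

4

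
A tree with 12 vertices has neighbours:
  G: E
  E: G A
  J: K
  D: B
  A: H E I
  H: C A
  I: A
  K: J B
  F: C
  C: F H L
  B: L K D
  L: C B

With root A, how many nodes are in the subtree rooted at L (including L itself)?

5

L's subtree: {L, B, D, K, J}, size 5.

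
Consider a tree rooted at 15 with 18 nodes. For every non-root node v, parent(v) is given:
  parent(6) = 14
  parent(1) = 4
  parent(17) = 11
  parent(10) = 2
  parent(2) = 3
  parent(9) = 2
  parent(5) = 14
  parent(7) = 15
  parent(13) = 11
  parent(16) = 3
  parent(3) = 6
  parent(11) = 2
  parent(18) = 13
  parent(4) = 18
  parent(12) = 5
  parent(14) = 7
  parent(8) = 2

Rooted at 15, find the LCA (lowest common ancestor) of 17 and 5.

17's ancestor chain is 17, 11, 2, 3, 6, 14, 7, 15 and 5's is 5, 14, 7, 15; they first meet at 14.

14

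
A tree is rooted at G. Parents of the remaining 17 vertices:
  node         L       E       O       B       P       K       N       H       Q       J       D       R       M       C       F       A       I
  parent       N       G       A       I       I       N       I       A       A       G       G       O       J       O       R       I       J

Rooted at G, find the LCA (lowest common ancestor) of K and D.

G

Ancestors of K (toward the root): K, N, I, J, G.
Ancestors of D: D, G.
The deepest node appearing in both lists is G.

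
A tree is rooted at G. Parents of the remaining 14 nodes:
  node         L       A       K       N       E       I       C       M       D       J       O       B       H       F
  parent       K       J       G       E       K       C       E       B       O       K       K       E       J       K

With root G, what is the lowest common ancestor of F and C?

K

Ancestors of F (toward the root): F, K, G.
Ancestors of C: C, E, K, G.
The deepest node appearing in both lists is K.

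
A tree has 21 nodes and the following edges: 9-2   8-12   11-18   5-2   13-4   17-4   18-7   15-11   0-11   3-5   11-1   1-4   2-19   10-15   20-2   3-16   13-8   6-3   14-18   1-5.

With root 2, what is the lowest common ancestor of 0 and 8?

0's ancestor chain is 0, 11, 1, 5, 2 and 8's is 8, 13, 4, 1, 5, 2; they first meet at 1.

1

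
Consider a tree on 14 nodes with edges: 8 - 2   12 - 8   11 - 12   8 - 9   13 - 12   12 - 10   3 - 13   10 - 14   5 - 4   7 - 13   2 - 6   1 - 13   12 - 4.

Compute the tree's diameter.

A longest path is 6 – 2 – 8 – 12 – 13 – 7, with 5 edges.

5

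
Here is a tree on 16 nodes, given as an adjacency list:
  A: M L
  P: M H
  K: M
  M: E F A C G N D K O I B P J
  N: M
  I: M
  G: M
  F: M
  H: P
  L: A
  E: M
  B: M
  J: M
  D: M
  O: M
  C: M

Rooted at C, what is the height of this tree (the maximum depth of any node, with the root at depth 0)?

L sits deepest: C – M – A – L — 3 edges from the root.

3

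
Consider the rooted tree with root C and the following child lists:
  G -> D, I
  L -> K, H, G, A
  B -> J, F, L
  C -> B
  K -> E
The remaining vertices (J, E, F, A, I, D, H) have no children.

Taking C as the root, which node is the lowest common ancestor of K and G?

Ancestors of K (toward the root): K, L, B, C.
Ancestors of G: G, L, B, C.
The deepest node appearing in both lists is L.

L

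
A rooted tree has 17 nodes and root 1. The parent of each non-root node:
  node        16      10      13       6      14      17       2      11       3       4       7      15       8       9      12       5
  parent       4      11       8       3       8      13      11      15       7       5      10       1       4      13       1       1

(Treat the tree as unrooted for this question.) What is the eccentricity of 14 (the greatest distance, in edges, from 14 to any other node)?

Distances from 14 peak at 10, attained at 6.
14–8–4–5–1–15–11–10–7–3–6

10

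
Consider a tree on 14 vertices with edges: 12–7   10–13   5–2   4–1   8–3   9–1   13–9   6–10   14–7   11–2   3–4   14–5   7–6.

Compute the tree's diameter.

12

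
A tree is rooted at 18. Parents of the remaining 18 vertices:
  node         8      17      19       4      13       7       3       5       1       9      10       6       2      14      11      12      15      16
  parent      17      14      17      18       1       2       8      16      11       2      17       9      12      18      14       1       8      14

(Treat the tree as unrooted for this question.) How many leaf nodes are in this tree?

Degree-1 nodes: 3, 4, 5, 6, 7, 10, 13, 15, 19 — 9 of them.

9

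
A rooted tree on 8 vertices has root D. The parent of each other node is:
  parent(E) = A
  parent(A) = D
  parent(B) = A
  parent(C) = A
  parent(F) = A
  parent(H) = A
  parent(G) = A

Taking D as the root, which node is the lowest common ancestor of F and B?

A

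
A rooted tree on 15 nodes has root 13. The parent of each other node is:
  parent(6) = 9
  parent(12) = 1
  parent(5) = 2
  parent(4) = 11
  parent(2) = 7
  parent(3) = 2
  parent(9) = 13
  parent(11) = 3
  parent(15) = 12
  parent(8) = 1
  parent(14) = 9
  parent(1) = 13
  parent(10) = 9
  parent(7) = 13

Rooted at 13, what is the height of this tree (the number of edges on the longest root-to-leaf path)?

The longest root-to-leaf path is 13–7–2–3–11–4 (5 edges).

5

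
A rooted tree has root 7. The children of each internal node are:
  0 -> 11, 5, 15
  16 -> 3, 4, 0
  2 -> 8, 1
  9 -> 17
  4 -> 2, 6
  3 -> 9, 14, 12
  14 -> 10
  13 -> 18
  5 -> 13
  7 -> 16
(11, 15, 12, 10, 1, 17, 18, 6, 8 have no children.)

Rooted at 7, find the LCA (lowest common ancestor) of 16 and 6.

16

Path 16→root: 16 7; path 6→root: 6 4 16 7.
First common node: 16.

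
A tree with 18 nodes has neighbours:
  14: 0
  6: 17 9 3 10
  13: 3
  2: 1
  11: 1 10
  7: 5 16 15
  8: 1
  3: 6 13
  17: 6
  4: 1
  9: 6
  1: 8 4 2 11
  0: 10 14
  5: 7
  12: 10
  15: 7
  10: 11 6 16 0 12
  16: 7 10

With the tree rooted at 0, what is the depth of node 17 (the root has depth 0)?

3

0–10–6–17 — 3 edges.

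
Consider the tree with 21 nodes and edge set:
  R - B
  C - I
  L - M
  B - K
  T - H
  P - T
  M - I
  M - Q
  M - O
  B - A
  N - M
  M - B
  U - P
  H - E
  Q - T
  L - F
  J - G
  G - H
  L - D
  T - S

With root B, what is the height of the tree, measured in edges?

6

J sits deepest: B–M–Q–T–H–G–J — 6 edges from the root.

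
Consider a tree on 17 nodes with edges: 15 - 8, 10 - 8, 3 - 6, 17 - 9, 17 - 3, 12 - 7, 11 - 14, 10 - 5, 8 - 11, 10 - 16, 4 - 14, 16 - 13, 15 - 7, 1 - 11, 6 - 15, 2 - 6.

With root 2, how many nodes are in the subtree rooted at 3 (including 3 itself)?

The subtree rooted at 3 contains: 3, 17, 9 — 3 nodes.

3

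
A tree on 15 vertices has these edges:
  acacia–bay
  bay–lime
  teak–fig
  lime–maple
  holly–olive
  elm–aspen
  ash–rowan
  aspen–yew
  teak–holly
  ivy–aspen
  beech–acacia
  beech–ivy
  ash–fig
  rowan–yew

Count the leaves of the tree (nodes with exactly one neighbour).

Degree-1 nodes: elm, maple, olive — 3 of them.

3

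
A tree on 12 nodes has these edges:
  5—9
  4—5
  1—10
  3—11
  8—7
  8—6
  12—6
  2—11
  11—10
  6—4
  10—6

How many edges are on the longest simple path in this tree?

6

Starting from 9, a farthest node is 3 at distance 6.
One longest path: 9 – 5 – 4 – 6 – 10 – 11 – 3.
So the diameter is 6.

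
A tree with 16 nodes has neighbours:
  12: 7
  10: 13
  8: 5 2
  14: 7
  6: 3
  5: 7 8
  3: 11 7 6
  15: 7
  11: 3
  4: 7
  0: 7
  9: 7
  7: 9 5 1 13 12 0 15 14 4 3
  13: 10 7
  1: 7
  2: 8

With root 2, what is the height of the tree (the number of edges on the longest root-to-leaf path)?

5

A deepest node is 6, reached by 2 – 8 – 5 – 7 – 3 – 6.
That path has 5 edges, so the height is 5.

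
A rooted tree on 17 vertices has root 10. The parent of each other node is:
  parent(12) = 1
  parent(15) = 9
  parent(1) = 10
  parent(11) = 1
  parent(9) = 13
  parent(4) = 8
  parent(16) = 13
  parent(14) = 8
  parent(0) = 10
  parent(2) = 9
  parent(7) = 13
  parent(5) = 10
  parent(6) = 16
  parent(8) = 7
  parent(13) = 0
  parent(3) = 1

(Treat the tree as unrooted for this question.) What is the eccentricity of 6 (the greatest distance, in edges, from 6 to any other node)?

6

The node farthest from 6 is 12 (3, 11 also at distance 6), via 6-16-13-0-10-1-12 — 6 edges.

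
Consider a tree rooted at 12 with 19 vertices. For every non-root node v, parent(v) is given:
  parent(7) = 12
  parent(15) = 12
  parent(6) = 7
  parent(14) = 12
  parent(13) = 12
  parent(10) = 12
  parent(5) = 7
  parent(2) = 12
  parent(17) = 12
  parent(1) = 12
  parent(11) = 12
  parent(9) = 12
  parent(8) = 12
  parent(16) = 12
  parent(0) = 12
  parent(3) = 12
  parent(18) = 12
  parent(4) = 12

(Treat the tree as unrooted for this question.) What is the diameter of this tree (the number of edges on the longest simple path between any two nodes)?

3

Starting from 6, a farthest node is 18 at distance 3.
One longest path: 6-7-12-18.
So the diameter is 3.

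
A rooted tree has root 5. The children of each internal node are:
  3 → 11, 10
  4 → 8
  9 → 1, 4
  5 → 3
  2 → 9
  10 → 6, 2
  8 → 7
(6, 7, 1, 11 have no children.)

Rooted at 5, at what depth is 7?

5 → 3 → 10 → 2 → 9 → 4 → 8 → 7 — 7 edges.

7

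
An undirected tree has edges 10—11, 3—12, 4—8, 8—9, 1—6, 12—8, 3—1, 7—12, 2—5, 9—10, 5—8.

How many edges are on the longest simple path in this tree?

7

Starting from 11, a farthest node is 6 at distance 7.
One longest path: 11–10–9–8–12–3–1–6.
So the diameter is 7.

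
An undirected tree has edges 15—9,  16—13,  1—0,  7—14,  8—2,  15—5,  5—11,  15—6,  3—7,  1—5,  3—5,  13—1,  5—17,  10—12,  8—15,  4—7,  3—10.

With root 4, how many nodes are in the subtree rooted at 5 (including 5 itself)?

The subtree rooted at 5 contains: 5, 17, 1, 15, 11, 0, 13, 9, 8, 6, 16, 2 — 12 nodes.

12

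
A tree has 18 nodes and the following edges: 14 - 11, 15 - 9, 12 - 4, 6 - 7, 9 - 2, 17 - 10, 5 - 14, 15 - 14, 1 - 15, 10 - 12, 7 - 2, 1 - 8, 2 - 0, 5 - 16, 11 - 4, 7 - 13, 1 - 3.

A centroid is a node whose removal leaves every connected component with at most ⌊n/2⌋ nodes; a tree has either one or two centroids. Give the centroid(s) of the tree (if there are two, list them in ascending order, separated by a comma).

15

Delete 15: the remaining components have sizes 8, 6, 3. Max 8 ≤ 9, so 15 is a centroid.
No neighbour of 15 does as well, so 15 is the unique centroid.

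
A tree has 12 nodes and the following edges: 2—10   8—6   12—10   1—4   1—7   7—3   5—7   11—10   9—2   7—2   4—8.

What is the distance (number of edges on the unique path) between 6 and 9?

6 - 8 - 4 - 1 - 7 - 2 - 9: 6 edges.

6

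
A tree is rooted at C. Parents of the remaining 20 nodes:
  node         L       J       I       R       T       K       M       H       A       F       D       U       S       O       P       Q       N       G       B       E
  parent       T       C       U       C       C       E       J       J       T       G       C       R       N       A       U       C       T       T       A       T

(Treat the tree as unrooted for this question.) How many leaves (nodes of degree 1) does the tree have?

12

The leaves are B, D, F, H, I, K, L, M, O, P, Q, S.
That is 12 leaves.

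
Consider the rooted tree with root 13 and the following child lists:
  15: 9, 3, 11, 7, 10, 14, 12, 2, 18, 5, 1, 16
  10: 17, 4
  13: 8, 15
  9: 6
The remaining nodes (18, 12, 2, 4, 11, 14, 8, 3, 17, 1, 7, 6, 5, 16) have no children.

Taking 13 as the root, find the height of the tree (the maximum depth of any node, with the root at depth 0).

3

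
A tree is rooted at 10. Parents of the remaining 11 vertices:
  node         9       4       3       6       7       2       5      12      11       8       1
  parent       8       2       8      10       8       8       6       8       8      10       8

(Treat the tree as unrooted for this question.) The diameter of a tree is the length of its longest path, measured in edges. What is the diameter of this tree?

5

Starting from 5, a farthest node is 4 at distance 5.
One longest path: 5–6–10–8–2–4.
So the diameter is 5.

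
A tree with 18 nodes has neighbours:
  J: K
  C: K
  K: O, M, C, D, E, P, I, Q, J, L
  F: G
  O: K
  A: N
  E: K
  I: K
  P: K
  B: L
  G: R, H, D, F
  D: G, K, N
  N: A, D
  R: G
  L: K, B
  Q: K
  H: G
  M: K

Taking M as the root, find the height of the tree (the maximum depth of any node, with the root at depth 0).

4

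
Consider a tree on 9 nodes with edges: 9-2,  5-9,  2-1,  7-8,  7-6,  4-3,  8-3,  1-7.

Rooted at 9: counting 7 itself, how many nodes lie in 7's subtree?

5

Descendants of 7 (including itself): 7, 8, 6, 3, 4. That's 5.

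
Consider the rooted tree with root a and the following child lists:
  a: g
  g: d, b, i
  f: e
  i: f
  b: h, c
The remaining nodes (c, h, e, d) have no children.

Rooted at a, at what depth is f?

3

Climbing from f to the root: f – i – g – a. That's 3 steps.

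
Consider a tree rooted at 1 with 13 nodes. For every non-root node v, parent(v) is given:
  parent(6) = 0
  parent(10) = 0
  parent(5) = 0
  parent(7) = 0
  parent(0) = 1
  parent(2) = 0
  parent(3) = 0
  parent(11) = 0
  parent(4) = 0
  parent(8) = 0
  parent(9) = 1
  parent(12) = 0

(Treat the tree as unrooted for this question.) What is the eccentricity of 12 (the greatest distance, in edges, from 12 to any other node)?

3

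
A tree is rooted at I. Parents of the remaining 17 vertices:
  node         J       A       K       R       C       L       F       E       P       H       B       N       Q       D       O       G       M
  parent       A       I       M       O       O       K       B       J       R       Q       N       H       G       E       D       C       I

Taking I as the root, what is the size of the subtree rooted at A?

14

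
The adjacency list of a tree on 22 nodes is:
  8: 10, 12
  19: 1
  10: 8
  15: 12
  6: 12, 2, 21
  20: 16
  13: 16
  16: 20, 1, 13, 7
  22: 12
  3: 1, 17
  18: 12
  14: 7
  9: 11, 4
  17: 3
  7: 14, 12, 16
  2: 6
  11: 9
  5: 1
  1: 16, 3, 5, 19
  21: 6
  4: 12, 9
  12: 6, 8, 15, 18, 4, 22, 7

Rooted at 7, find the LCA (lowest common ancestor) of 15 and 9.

12

Ancestors of 15 (toward the root): 15, 12, 7.
Ancestors of 9: 9, 4, 12, 7.
The deepest node appearing in both lists is 12.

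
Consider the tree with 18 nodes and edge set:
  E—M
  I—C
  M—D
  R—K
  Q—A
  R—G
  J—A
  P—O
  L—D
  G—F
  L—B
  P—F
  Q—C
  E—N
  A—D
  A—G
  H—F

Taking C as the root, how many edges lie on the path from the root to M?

C – Q – A – D – M — 4 edges.

4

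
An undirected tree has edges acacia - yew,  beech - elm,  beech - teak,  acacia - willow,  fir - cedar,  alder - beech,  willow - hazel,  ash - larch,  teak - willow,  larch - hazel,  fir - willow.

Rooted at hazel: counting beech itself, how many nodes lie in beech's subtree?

3

beech's subtree: {beech, alder, elm}, size 3.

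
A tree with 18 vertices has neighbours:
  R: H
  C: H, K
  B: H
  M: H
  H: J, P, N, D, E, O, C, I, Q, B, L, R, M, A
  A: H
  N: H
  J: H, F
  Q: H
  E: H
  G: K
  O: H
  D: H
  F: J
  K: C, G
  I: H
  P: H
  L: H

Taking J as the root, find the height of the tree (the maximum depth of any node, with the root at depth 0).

The longest root-to-leaf path is J → H → C → K → G (4 edges).

4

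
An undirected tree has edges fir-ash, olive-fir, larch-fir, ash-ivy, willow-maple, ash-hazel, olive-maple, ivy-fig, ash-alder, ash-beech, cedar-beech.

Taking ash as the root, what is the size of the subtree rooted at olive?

3

Descendants of olive (including itself): olive, maple, willow. That's 3.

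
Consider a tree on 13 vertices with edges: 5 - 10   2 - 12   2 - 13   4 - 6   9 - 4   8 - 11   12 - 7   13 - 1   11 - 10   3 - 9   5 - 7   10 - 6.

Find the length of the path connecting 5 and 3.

5

5–10–6–4–9–3: 5 edges.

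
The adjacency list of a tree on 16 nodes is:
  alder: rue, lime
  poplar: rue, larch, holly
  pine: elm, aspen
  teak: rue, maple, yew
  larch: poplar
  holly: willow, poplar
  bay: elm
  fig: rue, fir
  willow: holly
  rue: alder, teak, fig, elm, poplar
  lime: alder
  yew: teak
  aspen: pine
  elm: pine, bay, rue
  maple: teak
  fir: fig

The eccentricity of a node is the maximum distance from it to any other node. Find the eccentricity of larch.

A farthest node from larch is aspen.
The path larch-poplar-rue-elm-pine-aspen has 5 edges.

5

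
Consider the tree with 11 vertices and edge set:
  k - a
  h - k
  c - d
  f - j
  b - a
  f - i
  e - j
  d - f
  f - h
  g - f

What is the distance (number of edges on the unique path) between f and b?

4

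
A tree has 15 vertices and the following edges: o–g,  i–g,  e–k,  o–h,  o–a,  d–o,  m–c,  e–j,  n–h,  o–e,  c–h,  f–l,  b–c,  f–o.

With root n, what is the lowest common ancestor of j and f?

Ancestors of j (toward the root): j, e, o, h, n.
Ancestors of f: f, o, h, n.
The deepest node appearing in both lists is o.

o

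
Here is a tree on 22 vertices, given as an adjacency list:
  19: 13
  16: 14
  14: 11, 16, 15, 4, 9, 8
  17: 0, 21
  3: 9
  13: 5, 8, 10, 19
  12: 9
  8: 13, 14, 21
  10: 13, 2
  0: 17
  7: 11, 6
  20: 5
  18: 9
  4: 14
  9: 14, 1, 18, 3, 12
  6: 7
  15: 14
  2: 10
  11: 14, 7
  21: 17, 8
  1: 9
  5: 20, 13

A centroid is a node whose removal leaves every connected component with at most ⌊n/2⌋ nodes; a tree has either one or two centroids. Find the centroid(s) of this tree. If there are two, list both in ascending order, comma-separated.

If 14 is removed the pieces have sizes 10, 5, 3, 1, 1, 1, all ≤ ⌊22/2⌋ = 11.
Every other node leaves some component of size > 11, so the centroid is unique.

14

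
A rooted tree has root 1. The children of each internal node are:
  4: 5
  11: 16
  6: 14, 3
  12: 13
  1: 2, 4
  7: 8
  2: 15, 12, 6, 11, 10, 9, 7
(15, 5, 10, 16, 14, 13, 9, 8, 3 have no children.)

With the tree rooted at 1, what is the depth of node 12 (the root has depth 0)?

2

Climbing from 12 to the root: 12–2–1. That's 2 steps.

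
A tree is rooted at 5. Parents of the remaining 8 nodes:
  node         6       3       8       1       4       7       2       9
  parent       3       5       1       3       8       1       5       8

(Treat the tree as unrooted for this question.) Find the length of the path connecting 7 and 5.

3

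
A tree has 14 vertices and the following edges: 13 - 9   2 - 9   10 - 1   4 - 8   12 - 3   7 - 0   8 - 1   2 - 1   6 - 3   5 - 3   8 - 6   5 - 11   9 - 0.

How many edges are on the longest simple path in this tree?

9

BFS from 7 reaches 11 last, at distance 9; BFS from 11 confirms no node is farther.
Path: 7 - 0 - 9 - 2 - 1 - 8 - 6 - 3 - 5 - 11.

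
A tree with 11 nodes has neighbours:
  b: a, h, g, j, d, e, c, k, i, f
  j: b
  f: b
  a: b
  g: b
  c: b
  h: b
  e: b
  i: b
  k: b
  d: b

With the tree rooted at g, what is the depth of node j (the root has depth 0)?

2

Path from g to j: g–b–j, which has 2 edges.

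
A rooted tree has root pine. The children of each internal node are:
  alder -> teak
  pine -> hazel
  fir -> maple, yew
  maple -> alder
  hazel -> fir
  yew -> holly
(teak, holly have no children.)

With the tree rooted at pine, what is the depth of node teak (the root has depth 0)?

5

Path from pine to teak: pine – hazel – fir – maple – alder – teak, which has 5 edges.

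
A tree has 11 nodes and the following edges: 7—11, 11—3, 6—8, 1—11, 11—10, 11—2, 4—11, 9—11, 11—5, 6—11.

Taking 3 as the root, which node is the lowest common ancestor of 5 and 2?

Ancestors of 5 (toward the root): 5, 11, 3.
Ancestors of 2: 2, 11, 3.
The deepest node appearing in both lists is 11.

11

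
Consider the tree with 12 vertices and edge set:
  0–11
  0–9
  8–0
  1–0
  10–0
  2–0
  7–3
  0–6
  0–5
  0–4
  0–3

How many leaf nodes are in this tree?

10

Exactly 10 nodes have a single neighbour: 1, 2, 4, 5, 6, 7, 8, 9, 10, 11.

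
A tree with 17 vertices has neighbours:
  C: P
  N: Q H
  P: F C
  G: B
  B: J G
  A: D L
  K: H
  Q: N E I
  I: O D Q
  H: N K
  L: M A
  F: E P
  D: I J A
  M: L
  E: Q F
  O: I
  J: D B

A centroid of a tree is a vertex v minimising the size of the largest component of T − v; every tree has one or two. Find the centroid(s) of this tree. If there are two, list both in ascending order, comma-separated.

I

If I is removed the pieces have sizes 8, 7, 1, all ≤ ⌊17/2⌋ = 8.
Every other node leaves some component of size > 8, so the centroid is unique.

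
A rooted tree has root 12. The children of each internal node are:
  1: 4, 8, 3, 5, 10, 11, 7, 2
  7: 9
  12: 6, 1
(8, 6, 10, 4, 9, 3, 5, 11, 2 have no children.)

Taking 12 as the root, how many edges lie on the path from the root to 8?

Path from 12 to 8: 12 → 1 → 8, which has 2 edges.

2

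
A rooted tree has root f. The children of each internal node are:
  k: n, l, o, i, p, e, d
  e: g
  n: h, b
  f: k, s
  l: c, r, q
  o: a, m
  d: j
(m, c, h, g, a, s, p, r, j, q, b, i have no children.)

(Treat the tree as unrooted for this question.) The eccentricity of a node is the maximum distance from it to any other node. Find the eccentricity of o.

A farthest node from o is r (h, g, b, s, j, c, q also at distance 3).
The path o – k – l – r has 3 edges.

3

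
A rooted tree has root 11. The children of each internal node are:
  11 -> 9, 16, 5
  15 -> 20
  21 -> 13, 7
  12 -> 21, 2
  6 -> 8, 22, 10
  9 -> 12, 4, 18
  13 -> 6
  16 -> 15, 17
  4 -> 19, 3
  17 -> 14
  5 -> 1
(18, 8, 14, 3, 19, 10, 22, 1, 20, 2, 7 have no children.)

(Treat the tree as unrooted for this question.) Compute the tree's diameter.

A longest path is 8 - 6 - 13 - 21 - 12 - 9 - 11 - 16 - 15 - 20, with 9 edges.

9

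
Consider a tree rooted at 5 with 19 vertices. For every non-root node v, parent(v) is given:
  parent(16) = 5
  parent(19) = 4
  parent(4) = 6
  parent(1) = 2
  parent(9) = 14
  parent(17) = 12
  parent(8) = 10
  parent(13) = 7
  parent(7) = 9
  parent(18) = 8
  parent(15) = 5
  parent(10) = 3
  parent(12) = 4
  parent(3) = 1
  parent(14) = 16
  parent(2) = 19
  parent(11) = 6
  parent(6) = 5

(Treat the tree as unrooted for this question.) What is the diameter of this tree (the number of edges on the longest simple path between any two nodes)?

14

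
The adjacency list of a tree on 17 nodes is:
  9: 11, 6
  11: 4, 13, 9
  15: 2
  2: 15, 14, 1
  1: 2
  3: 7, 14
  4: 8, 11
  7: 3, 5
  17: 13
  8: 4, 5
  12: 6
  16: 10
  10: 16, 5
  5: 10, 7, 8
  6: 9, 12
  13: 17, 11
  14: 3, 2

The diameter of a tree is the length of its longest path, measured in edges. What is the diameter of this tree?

BFS from 15 reaches 12 last, at distance 11; BFS from 12 confirms no node is farther.
Path: 15-2-14-3-7-5-8-4-11-9-6-12.

11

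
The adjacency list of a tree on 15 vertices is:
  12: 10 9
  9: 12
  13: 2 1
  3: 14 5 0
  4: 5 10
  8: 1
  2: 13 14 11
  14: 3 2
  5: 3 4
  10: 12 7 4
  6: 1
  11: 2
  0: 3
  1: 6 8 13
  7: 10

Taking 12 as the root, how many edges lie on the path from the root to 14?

12–10–4–5–3–14 — 5 edges.

5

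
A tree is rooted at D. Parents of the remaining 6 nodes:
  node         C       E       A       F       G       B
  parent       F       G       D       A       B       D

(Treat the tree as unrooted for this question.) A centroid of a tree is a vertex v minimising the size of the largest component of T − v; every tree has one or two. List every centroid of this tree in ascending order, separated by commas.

Removing D splits the tree into components of sizes 3, 3; the largest is 3 ≤ ⌊7/2⌋ = 3.
No neighbour of D does as well, so D is the unique centroid.

D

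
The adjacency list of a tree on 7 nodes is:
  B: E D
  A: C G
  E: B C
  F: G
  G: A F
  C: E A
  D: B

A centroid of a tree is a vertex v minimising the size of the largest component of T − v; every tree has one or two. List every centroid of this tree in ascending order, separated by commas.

C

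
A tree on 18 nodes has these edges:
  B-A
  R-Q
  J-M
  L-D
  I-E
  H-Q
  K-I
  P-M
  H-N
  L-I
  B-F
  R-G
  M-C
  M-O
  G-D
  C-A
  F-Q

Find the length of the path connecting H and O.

7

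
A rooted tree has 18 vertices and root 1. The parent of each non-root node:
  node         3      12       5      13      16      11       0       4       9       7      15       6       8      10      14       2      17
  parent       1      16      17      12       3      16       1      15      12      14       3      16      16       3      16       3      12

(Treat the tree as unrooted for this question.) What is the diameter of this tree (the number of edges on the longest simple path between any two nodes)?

6

A longest path is 5-17-12-16-3-15-4, with 6 edges.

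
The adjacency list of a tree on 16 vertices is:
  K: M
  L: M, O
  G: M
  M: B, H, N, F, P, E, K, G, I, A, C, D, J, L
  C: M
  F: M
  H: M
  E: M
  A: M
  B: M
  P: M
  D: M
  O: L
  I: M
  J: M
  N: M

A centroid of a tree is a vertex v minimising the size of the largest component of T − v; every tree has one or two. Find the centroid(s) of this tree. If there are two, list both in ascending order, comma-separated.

If M is removed the pieces have sizes 2, 1, 1, 1, 1, 1, 1, 1, 1, 1, 1, 1, 1, 1, all ≤ ⌊16/2⌋ = 8.
No neighbour of M does as well, so M is the unique centroid.

M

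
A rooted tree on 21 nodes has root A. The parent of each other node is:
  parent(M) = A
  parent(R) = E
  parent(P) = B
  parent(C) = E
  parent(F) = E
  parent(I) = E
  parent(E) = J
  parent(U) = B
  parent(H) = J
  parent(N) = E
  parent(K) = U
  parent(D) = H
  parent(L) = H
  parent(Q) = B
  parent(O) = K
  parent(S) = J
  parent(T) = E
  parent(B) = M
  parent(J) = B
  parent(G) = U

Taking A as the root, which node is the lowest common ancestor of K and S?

K's ancestor chain is K, U, B, M, A and S's is S, J, B, M, A; they first meet at B.

B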